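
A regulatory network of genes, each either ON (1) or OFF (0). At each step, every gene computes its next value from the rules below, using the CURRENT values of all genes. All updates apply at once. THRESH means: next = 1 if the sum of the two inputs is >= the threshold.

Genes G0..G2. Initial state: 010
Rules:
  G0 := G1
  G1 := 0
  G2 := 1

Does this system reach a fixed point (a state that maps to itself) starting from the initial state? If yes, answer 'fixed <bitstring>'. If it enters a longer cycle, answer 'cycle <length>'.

Answer: fixed 001

Derivation:
Step 0: 010
Step 1: G0=G1=1 G1=0(const) G2=1(const) -> 101
Step 2: G0=G1=0 G1=0(const) G2=1(const) -> 001
Step 3: G0=G1=0 G1=0(const) G2=1(const) -> 001
Fixed point reached at step 2: 001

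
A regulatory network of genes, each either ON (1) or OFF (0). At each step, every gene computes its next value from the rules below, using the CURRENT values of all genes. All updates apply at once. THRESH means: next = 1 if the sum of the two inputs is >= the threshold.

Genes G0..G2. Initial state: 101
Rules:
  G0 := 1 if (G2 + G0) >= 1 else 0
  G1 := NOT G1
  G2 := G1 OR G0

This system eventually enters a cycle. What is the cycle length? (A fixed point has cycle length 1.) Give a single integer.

Answer: 2

Derivation:
Step 0: 101
Step 1: G0=(1+1>=1)=1 G1=NOT G1=NOT 0=1 G2=G1|G0=0|1=1 -> 111
Step 2: G0=(1+1>=1)=1 G1=NOT G1=NOT 1=0 G2=G1|G0=1|1=1 -> 101
State from step 2 equals state from step 0 -> cycle length 2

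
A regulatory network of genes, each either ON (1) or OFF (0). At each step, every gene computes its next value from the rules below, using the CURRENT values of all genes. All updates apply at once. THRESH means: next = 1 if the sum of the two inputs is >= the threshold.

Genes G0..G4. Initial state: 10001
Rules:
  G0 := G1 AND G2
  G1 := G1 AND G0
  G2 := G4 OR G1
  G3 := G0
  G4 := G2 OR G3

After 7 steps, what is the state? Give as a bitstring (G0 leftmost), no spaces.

Step 1: G0=G1&G2=0&0=0 G1=G1&G0=0&1=0 G2=G4|G1=1|0=1 G3=G0=1 G4=G2|G3=0|0=0 -> 00110
Step 2: G0=G1&G2=0&1=0 G1=G1&G0=0&0=0 G2=G4|G1=0|0=0 G3=G0=0 G4=G2|G3=1|1=1 -> 00001
Step 3: G0=G1&G2=0&0=0 G1=G1&G0=0&0=0 G2=G4|G1=1|0=1 G3=G0=0 G4=G2|G3=0|0=0 -> 00100
Step 4: G0=G1&G2=0&1=0 G1=G1&G0=0&0=0 G2=G4|G1=0|0=0 G3=G0=0 G4=G2|G3=1|0=1 -> 00001
Step 5: G0=G1&G2=0&0=0 G1=G1&G0=0&0=0 G2=G4|G1=1|0=1 G3=G0=0 G4=G2|G3=0|0=0 -> 00100
Step 6: G0=G1&G2=0&1=0 G1=G1&G0=0&0=0 G2=G4|G1=0|0=0 G3=G0=0 G4=G2|G3=1|0=1 -> 00001
Step 7: G0=G1&G2=0&0=0 G1=G1&G0=0&0=0 G2=G4|G1=1|0=1 G3=G0=0 G4=G2|G3=0|0=0 -> 00100

00100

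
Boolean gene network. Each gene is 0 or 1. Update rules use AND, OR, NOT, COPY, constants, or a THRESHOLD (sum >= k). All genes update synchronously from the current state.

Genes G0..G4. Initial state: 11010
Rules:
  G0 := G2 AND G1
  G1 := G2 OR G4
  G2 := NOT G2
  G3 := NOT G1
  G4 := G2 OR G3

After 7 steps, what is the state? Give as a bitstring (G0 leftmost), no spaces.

Step 1: G0=G2&G1=0&1=0 G1=G2|G4=0|0=0 G2=NOT G2=NOT 0=1 G3=NOT G1=NOT 1=0 G4=G2|G3=0|1=1 -> 00101
Step 2: G0=G2&G1=1&0=0 G1=G2|G4=1|1=1 G2=NOT G2=NOT 1=0 G3=NOT G1=NOT 0=1 G4=G2|G3=1|0=1 -> 01011
Step 3: G0=G2&G1=0&1=0 G1=G2|G4=0|1=1 G2=NOT G2=NOT 0=1 G3=NOT G1=NOT 1=0 G4=G2|G3=0|1=1 -> 01101
Step 4: G0=G2&G1=1&1=1 G1=G2|G4=1|1=1 G2=NOT G2=NOT 1=0 G3=NOT G1=NOT 1=0 G4=G2|G3=1|0=1 -> 11001
Step 5: G0=G2&G1=0&1=0 G1=G2|G4=0|1=1 G2=NOT G2=NOT 0=1 G3=NOT G1=NOT 1=0 G4=G2|G3=0|0=0 -> 01100
Step 6: G0=G2&G1=1&1=1 G1=G2|G4=1|0=1 G2=NOT G2=NOT 1=0 G3=NOT G1=NOT 1=0 G4=G2|G3=1|0=1 -> 11001
Step 7: G0=G2&G1=0&1=0 G1=G2|G4=0|1=1 G2=NOT G2=NOT 0=1 G3=NOT G1=NOT 1=0 G4=G2|G3=0|0=0 -> 01100

01100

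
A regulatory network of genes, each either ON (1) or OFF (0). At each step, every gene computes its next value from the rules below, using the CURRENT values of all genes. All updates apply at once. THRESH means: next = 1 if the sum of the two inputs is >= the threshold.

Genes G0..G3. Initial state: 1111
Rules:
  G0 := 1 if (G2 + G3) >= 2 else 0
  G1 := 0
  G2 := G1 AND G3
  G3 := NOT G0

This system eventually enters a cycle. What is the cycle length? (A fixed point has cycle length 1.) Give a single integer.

Answer: 1

Derivation:
Step 0: 1111
Step 1: G0=(1+1>=2)=1 G1=0(const) G2=G1&G3=1&1=1 G3=NOT G0=NOT 1=0 -> 1010
Step 2: G0=(1+0>=2)=0 G1=0(const) G2=G1&G3=0&0=0 G3=NOT G0=NOT 1=0 -> 0000
Step 3: G0=(0+0>=2)=0 G1=0(const) G2=G1&G3=0&0=0 G3=NOT G0=NOT 0=1 -> 0001
Step 4: G0=(0+1>=2)=0 G1=0(const) G2=G1&G3=0&1=0 G3=NOT G0=NOT 0=1 -> 0001
State from step 4 equals state from step 3 -> cycle length 1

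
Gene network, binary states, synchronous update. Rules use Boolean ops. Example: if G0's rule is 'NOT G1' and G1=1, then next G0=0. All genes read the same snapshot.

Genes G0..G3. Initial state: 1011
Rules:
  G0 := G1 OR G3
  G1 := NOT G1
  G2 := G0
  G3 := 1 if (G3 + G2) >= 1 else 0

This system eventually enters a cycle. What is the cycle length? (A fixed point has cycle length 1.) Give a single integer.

Step 0: 1011
Step 1: G0=G1|G3=0|1=1 G1=NOT G1=NOT 0=1 G2=G0=1 G3=(1+1>=1)=1 -> 1111
Step 2: G0=G1|G3=1|1=1 G1=NOT G1=NOT 1=0 G2=G0=1 G3=(1+1>=1)=1 -> 1011
State from step 2 equals state from step 0 -> cycle length 2

Answer: 2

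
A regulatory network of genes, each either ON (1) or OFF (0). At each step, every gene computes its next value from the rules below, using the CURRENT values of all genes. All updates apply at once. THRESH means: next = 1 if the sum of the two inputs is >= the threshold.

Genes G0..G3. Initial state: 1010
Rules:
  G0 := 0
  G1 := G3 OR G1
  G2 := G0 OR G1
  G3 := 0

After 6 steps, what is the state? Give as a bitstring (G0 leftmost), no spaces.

Step 1: G0=0(const) G1=G3|G1=0|0=0 G2=G0|G1=1|0=1 G3=0(const) -> 0010
Step 2: G0=0(const) G1=G3|G1=0|0=0 G2=G0|G1=0|0=0 G3=0(const) -> 0000
Step 3: G0=0(const) G1=G3|G1=0|0=0 G2=G0|G1=0|0=0 G3=0(const) -> 0000
Step 4: G0=0(const) G1=G3|G1=0|0=0 G2=G0|G1=0|0=0 G3=0(const) -> 0000
Step 5: G0=0(const) G1=G3|G1=0|0=0 G2=G0|G1=0|0=0 G3=0(const) -> 0000
Step 6: G0=0(const) G1=G3|G1=0|0=0 G2=G0|G1=0|0=0 G3=0(const) -> 0000

0000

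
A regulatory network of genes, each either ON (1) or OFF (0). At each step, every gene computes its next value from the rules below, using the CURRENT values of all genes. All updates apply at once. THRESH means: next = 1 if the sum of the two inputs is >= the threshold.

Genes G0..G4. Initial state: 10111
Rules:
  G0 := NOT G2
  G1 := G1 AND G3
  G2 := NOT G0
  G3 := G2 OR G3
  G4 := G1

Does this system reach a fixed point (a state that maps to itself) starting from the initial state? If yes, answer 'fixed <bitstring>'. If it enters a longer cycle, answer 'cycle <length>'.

Step 0: 10111
Step 1: G0=NOT G2=NOT 1=0 G1=G1&G3=0&1=0 G2=NOT G0=NOT 1=0 G3=G2|G3=1|1=1 G4=G1=0 -> 00010
Step 2: G0=NOT G2=NOT 0=1 G1=G1&G3=0&1=0 G2=NOT G0=NOT 0=1 G3=G2|G3=0|1=1 G4=G1=0 -> 10110
Step 3: G0=NOT G2=NOT 1=0 G1=G1&G3=0&1=0 G2=NOT G0=NOT 1=0 G3=G2|G3=1|1=1 G4=G1=0 -> 00010
Cycle of length 2 starting at step 1 -> no fixed point

Answer: cycle 2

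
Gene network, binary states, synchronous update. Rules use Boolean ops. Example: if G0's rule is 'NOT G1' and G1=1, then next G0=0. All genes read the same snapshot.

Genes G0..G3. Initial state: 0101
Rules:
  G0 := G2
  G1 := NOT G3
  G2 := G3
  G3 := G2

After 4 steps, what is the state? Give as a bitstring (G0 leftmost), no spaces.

Step 1: G0=G2=0 G1=NOT G3=NOT 1=0 G2=G3=1 G3=G2=0 -> 0010
Step 2: G0=G2=1 G1=NOT G3=NOT 0=1 G2=G3=0 G3=G2=1 -> 1101
Step 3: G0=G2=0 G1=NOT G3=NOT 1=0 G2=G3=1 G3=G2=0 -> 0010
Step 4: G0=G2=1 G1=NOT G3=NOT 0=1 G2=G3=0 G3=G2=1 -> 1101

1101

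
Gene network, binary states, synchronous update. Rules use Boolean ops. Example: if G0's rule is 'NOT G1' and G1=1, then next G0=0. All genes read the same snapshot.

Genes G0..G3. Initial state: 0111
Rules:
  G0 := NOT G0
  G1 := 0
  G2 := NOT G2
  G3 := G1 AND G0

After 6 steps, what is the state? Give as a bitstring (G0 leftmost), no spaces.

Step 1: G0=NOT G0=NOT 0=1 G1=0(const) G2=NOT G2=NOT 1=0 G3=G1&G0=1&0=0 -> 1000
Step 2: G0=NOT G0=NOT 1=0 G1=0(const) G2=NOT G2=NOT 0=1 G3=G1&G0=0&1=0 -> 0010
Step 3: G0=NOT G0=NOT 0=1 G1=0(const) G2=NOT G2=NOT 1=0 G3=G1&G0=0&0=0 -> 1000
Step 4: G0=NOT G0=NOT 1=0 G1=0(const) G2=NOT G2=NOT 0=1 G3=G1&G0=0&1=0 -> 0010
Step 5: G0=NOT G0=NOT 0=1 G1=0(const) G2=NOT G2=NOT 1=0 G3=G1&G0=0&0=0 -> 1000
Step 6: G0=NOT G0=NOT 1=0 G1=0(const) G2=NOT G2=NOT 0=1 G3=G1&G0=0&1=0 -> 0010

0010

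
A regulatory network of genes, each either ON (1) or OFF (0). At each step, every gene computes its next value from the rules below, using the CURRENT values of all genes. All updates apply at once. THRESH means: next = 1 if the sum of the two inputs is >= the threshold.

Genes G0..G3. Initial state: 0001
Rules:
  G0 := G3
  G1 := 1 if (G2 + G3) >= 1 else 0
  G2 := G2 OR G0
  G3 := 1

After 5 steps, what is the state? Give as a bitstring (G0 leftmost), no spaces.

Step 1: G0=G3=1 G1=(0+1>=1)=1 G2=G2|G0=0|0=0 G3=1(const) -> 1101
Step 2: G0=G3=1 G1=(0+1>=1)=1 G2=G2|G0=0|1=1 G3=1(const) -> 1111
Step 3: G0=G3=1 G1=(1+1>=1)=1 G2=G2|G0=1|1=1 G3=1(const) -> 1111
Step 4: G0=G3=1 G1=(1+1>=1)=1 G2=G2|G0=1|1=1 G3=1(const) -> 1111
Step 5: G0=G3=1 G1=(1+1>=1)=1 G2=G2|G0=1|1=1 G3=1(const) -> 1111

1111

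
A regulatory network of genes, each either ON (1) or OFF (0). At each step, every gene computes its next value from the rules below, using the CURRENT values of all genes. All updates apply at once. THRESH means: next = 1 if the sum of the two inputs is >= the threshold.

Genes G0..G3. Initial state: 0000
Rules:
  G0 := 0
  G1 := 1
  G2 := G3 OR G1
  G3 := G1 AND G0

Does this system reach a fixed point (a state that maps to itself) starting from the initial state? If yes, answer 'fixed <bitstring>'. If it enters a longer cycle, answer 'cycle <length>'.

Step 0: 0000
Step 1: G0=0(const) G1=1(const) G2=G3|G1=0|0=0 G3=G1&G0=0&0=0 -> 0100
Step 2: G0=0(const) G1=1(const) G2=G3|G1=0|1=1 G3=G1&G0=1&0=0 -> 0110
Step 3: G0=0(const) G1=1(const) G2=G3|G1=0|1=1 G3=G1&G0=1&0=0 -> 0110
Fixed point reached at step 2: 0110

Answer: fixed 0110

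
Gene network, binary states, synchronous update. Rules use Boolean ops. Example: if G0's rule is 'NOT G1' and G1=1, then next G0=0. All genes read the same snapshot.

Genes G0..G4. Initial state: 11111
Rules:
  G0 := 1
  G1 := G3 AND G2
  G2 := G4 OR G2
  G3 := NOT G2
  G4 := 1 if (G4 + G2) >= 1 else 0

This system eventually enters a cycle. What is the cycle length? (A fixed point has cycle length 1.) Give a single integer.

Answer: 1

Derivation:
Step 0: 11111
Step 1: G0=1(const) G1=G3&G2=1&1=1 G2=G4|G2=1|1=1 G3=NOT G2=NOT 1=0 G4=(1+1>=1)=1 -> 11101
Step 2: G0=1(const) G1=G3&G2=0&1=0 G2=G4|G2=1|1=1 G3=NOT G2=NOT 1=0 G4=(1+1>=1)=1 -> 10101
Step 3: G0=1(const) G1=G3&G2=0&1=0 G2=G4|G2=1|1=1 G3=NOT G2=NOT 1=0 G4=(1+1>=1)=1 -> 10101
State from step 3 equals state from step 2 -> cycle length 1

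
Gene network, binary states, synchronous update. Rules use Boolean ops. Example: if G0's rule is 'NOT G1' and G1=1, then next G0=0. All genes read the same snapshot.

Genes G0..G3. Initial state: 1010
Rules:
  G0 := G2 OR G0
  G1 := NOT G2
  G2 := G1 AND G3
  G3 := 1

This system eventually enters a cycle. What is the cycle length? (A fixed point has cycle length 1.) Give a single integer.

Step 0: 1010
Step 1: G0=G2|G0=1|1=1 G1=NOT G2=NOT 1=0 G2=G1&G3=0&0=0 G3=1(const) -> 1001
Step 2: G0=G2|G0=0|1=1 G1=NOT G2=NOT 0=1 G2=G1&G3=0&1=0 G3=1(const) -> 1101
Step 3: G0=G2|G0=0|1=1 G1=NOT G2=NOT 0=1 G2=G1&G3=1&1=1 G3=1(const) -> 1111
Step 4: G0=G2|G0=1|1=1 G1=NOT G2=NOT 1=0 G2=G1&G3=1&1=1 G3=1(const) -> 1011
Step 5: G0=G2|G0=1|1=1 G1=NOT G2=NOT 1=0 G2=G1&G3=0&1=0 G3=1(const) -> 1001
State from step 5 equals state from step 1 -> cycle length 4

Answer: 4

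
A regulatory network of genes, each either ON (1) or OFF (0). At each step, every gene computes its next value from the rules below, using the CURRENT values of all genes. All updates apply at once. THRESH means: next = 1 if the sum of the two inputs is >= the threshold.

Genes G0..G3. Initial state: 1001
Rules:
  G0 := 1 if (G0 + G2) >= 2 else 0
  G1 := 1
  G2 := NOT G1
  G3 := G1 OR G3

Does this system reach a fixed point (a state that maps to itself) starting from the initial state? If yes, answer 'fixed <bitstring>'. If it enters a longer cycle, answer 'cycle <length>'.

Answer: fixed 0101

Derivation:
Step 0: 1001
Step 1: G0=(1+0>=2)=0 G1=1(const) G2=NOT G1=NOT 0=1 G3=G1|G3=0|1=1 -> 0111
Step 2: G0=(0+1>=2)=0 G1=1(const) G2=NOT G1=NOT 1=0 G3=G1|G3=1|1=1 -> 0101
Step 3: G0=(0+0>=2)=0 G1=1(const) G2=NOT G1=NOT 1=0 G3=G1|G3=1|1=1 -> 0101
Fixed point reached at step 2: 0101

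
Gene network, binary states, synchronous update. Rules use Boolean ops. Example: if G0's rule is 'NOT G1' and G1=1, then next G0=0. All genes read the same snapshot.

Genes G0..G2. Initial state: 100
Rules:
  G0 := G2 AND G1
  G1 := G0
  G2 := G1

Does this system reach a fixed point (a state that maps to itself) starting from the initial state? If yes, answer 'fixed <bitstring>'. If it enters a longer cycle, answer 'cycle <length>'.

Answer: fixed 000

Derivation:
Step 0: 100
Step 1: G0=G2&G1=0&0=0 G1=G0=1 G2=G1=0 -> 010
Step 2: G0=G2&G1=0&1=0 G1=G0=0 G2=G1=1 -> 001
Step 3: G0=G2&G1=1&0=0 G1=G0=0 G2=G1=0 -> 000
Step 4: G0=G2&G1=0&0=0 G1=G0=0 G2=G1=0 -> 000
Fixed point reached at step 3: 000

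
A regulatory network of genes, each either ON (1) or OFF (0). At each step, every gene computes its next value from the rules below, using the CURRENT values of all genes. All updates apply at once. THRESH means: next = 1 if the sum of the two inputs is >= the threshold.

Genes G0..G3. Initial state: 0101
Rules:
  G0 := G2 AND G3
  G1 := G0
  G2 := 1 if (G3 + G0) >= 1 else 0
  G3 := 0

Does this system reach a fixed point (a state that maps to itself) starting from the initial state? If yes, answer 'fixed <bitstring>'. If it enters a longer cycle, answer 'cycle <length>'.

Step 0: 0101
Step 1: G0=G2&G3=0&1=0 G1=G0=0 G2=(1+0>=1)=1 G3=0(const) -> 0010
Step 2: G0=G2&G3=1&0=0 G1=G0=0 G2=(0+0>=1)=0 G3=0(const) -> 0000
Step 3: G0=G2&G3=0&0=0 G1=G0=0 G2=(0+0>=1)=0 G3=0(const) -> 0000
Fixed point reached at step 2: 0000

Answer: fixed 0000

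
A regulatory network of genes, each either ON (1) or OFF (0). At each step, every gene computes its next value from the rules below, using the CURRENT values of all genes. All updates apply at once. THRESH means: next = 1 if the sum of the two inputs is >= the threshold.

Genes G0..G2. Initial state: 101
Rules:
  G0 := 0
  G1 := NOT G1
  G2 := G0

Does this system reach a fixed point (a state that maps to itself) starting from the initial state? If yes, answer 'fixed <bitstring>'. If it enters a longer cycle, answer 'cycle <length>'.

Answer: cycle 2

Derivation:
Step 0: 101
Step 1: G0=0(const) G1=NOT G1=NOT 0=1 G2=G0=1 -> 011
Step 2: G0=0(const) G1=NOT G1=NOT 1=0 G2=G0=0 -> 000
Step 3: G0=0(const) G1=NOT G1=NOT 0=1 G2=G0=0 -> 010
Step 4: G0=0(const) G1=NOT G1=NOT 1=0 G2=G0=0 -> 000
Cycle of length 2 starting at step 2 -> no fixed point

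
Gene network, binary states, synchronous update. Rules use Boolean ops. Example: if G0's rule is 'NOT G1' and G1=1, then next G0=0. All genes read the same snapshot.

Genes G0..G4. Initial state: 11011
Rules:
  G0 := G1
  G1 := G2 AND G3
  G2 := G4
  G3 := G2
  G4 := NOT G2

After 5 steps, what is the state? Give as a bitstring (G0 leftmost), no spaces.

Step 1: G0=G1=1 G1=G2&G3=0&1=0 G2=G4=1 G3=G2=0 G4=NOT G2=NOT 0=1 -> 10101
Step 2: G0=G1=0 G1=G2&G3=1&0=0 G2=G4=1 G3=G2=1 G4=NOT G2=NOT 1=0 -> 00110
Step 3: G0=G1=0 G1=G2&G3=1&1=1 G2=G4=0 G3=G2=1 G4=NOT G2=NOT 1=0 -> 01010
Step 4: G0=G1=1 G1=G2&G3=0&1=0 G2=G4=0 G3=G2=0 G4=NOT G2=NOT 0=1 -> 10001
Step 5: G0=G1=0 G1=G2&G3=0&0=0 G2=G4=1 G3=G2=0 G4=NOT G2=NOT 0=1 -> 00101

00101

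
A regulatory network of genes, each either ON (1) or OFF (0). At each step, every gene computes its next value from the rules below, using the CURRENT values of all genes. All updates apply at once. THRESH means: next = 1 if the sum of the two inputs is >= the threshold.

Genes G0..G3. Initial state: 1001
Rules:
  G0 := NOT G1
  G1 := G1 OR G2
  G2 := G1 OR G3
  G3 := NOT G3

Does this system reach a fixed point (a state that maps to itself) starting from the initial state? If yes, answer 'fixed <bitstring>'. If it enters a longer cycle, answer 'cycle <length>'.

Step 0: 1001
Step 1: G0=NOT G1=NOT 0=1 G1=G1|G2=0|0=0 G2=G1|G3=0|1=1 G3=NOT G3=NOT 1=0 -> 1010
Step 2: G0=NOT G1=NOT 0=1 G1=G1|G2=0|1=1 G2=G1|G3=0|0=0 G3=NOT G3=NOT 0=1 -> 1101
Step 3: G0=NOT G1=NOT 1=0 G1=G1|G2=1|0=1 G2=G1|G3=1|1=1 G3=NOT G3=NOT 1=0 -> 0110
Step 4: G0=NOT G1=NOT 1=0 G1=G1|G2=1|1=1 G2=G1|G3=1|0=1 G3=NOT G3=NOT 0=1 -> 0111
Step 5: G0=NOT G1=NOT 1=0 G1=G1|G2=1|1=1 G2=G1|G3=1|1=1 G3=NOT G3=NOT 1=0 -> 0110
Cycle of length 2 starting at step 3 -> no fixed point

Answer: cycle 2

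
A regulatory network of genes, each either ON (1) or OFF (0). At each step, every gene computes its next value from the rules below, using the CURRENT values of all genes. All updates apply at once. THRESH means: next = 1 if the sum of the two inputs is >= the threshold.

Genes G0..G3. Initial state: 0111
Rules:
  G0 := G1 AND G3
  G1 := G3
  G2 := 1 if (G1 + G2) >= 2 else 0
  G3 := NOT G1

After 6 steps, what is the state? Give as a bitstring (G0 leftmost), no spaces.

Step 1: G0=G1&G3=1&1=1 G1=G3=1 G2=(1+1>=2)=1 G3=NOT G1=NOT 1=0 -> 1110
Step 2: G0=G1&G3=1&0=0 G1=G3=0 G2=(1+1>=2)=1 G3=NOT G1=NOT 1=0 -> 0010
Step 3: G0=G1&G3=0&0=0 G1=G3=0 G2=(0+1>=2)=0 G3=NOT G1=NOT 0=1 -> 0001
Step 4: G0=G1&G3=0&1=0 G1=G3=1 G2=(0+0>=2)=0 G3=NOT G1=NOT 0=1 -> 0101
Step 5: G0=G1&G3=1&1=1 G1=G3=1 G2=(1+0>=2)=0 G3=NOT G1=NOT 1=0 -> 1100
Step 6: G0=G1&G3=1&0=0 G1=G3=0 G2=(1+0>=2)=0 G3=NOT G1=NOT 1=0 -> 0000

0000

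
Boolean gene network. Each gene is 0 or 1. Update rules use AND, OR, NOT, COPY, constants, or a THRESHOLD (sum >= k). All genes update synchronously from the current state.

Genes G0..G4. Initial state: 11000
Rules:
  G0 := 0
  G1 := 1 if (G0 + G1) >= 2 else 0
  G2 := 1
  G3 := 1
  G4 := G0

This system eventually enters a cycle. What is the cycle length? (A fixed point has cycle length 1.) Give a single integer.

Step 0: 11000
Step 1: G0=0(const) G1=(1+1>=2)=1 G2=1(const) G3=1(const) G4=G0=1 -> 01111
Step 2: G0=0(const) G1=(0+1>=2)=0 G2=1(const) G3=1(const) G4=G0=0 -> 00110
Step 3: G0=0(const) G1=(0+0>=2)=0 G2=1(const) G3=1(const) G4=G0=0 -> 00110
State from step 3 equals state from step 2 -> cycle length 1

Answer: 1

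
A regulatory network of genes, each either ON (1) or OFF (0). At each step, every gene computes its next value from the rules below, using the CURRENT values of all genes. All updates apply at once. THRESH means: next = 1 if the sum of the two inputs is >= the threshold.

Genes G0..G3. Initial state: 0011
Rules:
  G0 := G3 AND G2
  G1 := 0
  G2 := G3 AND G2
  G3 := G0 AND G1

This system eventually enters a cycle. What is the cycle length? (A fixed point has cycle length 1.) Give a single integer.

Step 0: 0011
Step 1: G0=G3&G2=1&1=1 G1=0(const) G2=G3&G2=1&1=1 G3=G0&G1=0&0=0 -> 1010
Step 2: G0=G3&G2=0&1=0 G1=0(const) G2=G3&G2=0&1=0 G3=G0&G1=1&0=0 -> 0000
Step 3: G0=G3&G2=0&0=0 G1=0(const) G2=G3&G2=0&0=0 G3=G0&G1=0&0=0 -> 0000
State from step 3 equals state from step 2 -> cycle length 1

Answer: 1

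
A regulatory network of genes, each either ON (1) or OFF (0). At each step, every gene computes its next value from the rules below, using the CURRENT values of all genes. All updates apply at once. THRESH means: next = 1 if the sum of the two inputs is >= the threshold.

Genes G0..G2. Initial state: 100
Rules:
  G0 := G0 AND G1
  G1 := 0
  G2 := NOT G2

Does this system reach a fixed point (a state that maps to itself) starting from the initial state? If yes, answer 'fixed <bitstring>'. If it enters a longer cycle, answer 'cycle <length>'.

Step 0: 100
Step 1: G0=G0&G1=1&0=0 G1=0(const) G2=NOT G2=NOT 0=1 -> 001
Step 2: G0=G0&G1=0&0=0 G1=0(const) G2=NOT G2=NOT 1=0 -> 000
Step 3: G0=G0&G1=0&0=0 G1=0(const) G2=NOT G2=NOT 0=1 -> 001
Cycle of length 2 starting at step 1 -> no fixed point

Answer: cycle 2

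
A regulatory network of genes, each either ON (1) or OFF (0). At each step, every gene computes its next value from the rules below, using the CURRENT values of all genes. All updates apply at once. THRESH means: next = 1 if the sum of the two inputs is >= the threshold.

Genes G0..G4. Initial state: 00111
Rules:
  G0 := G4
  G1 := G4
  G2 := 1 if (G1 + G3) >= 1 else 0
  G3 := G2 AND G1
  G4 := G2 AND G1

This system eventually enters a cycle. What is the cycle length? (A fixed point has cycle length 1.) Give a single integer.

Step 0: 00111
Step 1: G0=G4=1 G1=G4=1 G2=(0+1>=1)=1 G3=G2&G1=1&0=0 G4=G2&G1=1&0=0 -> 11100
Step 2: G0=G4=0 G1=G4=0 G2=(1+0>=1)=1 G3=G2&G1=1&1=1 G4=G2&G1=1&1=1 -> 00111
State from step 2 equals state from step 0 -> cycle length 2

Answer: 2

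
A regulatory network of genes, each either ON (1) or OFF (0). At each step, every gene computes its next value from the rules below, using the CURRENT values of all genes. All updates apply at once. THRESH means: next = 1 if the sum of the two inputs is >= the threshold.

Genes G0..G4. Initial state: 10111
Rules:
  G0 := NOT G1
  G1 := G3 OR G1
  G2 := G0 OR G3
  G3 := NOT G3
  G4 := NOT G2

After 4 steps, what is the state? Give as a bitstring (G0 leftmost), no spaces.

Step 1: G0=NOT G1=NOT 0=1 G1=G3|G1=1|0=1 G2=G0|G3=1|1=1 G3=NOT G3=NOT 1=0 G4=NOT G2=NOT 1=0 -> 11100
Step 2: G0=NOT G1=NOT 1=0 G1=G3|G1=0|1=1 G2=G0|G3=1|0=1 G3=NOT G3=NOT 0=1 G4=NOT G2=NOT 1=0 -> 01110
Step 3: G0=NOT G1=NOT 1=0 G1=G3|G1=1|1=1 G2=G0|G3=0|1=1 G3=NOT G3=NOT 1=0 G4=NOT G2=NOT 1=0 -> 01100
Step 4: G0=NOT G1=NOT 1=0 G1=G3|G1=0|1=1 G2=G0|G3=0|0=0 G3=NOT G3=NOT 0=1 G4=NOT G2=NOT 1=0 -> 01010

01010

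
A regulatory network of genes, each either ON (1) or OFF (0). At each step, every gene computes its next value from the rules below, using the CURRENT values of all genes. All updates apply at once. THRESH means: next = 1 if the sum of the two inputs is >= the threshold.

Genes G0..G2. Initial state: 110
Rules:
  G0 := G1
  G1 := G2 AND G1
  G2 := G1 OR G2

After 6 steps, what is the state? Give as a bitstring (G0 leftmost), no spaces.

Step 1: G0=G1=1 G1=G2&G1=0&1=0 G2=G1|G2=1|0=1 -> 101
Step 2: G0=G1=0 G1=G2&G1=1&0=0 G2=G1|G2=0|1=1 -> 001
Step 3: G0=G1=0 G1=G2&G1=1&0=0 G2=G1|G2=0|1=1 -> 001
Step 4: G0=G1=0 G1=G2&G1=1&0=0 G2=G1|G2=0|1=1 -> 001
Step 5: G0=G1=0 G1=G2&G1=1&0=0 G2=G1|G2=0|1=1 -> 001
Step 6: G0=G1=0 G1=G2&G1=1&0=0 G2=G1|G2=0|1=1 -> 001

001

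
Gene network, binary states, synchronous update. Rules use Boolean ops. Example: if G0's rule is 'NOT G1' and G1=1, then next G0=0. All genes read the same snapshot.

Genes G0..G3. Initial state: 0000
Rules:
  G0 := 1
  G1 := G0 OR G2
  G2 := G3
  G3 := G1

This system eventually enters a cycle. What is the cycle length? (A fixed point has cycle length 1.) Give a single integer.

Answer: 1

Derivation:
Step 0: 0000
Step 1: G0=1(const) G1=G0|G2=0|0=0 G2=G3=0 G3=G1=0 -> 1000
Step 2: G0=1(const) G1=G0|G2=1|0=1 G2=G3=0 G3=G1=0 -> 1100
Step 3: G0=1(const) G1=G0|G2=1|0=1 G2=G3=0 G3=G1=1 -> 1101
Step 4: G0=1(const) G1=G0|G2=1|0=1 G2=G3=1 G3=G1=1 -> 1111
Step 5: G0=1(const) G1=G0|G2=1|1=1 G2=G3=1 G3=G1=1 -> 1111
State from step 5 equals state from step 4 -> cycle length 1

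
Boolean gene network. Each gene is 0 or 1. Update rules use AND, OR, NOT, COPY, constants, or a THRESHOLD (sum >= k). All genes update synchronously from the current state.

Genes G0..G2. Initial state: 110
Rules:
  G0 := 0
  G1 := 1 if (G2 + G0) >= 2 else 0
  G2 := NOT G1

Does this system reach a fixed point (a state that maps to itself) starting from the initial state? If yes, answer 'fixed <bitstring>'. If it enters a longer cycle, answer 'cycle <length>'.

Answer: fixed 001

Derivation:
Step 0: 110
Step 1: G0=0(const) G1=(0+1>=2)=0 G2=NOT G1=NOT 1=0 -> 000
Step 2: G0=0(const) G1=(0+0>=2)=0 G2=NOT G1=NOT 0=1 -> 001
Step 3: G0=0(const) G1=(1+0>=2)=0 G2=NOT G1=NOT 0=1 -> 001
Fixed point reached at step 2: 001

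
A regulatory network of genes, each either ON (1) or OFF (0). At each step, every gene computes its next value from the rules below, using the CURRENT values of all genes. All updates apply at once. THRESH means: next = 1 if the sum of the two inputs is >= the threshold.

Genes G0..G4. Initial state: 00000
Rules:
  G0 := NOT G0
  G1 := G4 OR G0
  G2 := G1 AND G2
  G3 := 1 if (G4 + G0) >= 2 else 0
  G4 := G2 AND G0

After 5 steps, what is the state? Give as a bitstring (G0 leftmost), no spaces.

Step 1: G0=NOT G0=NOT 0=1 G1=G4|G0=0|0=0 G2=G1&G2=0&0=0 G3=(0+0>=2)=0 G4=G2&G0=0&0=0 -> 10000
Step 2: G0=NOT G0=NOT 1=0 G1=G4|G0=0|1=1 G2=G1&G2=0&0=0 G3=(0+1>=2)=0 G4=G2&G0=0&1=0 -> 01000
Step 3: G0=NOT G0=NOT 0=1 G1=G4|G0=0|0=0 G2=G1&G2=1&0=0 G3=(0+0>=2)=0 G4=G2&G0=0&0=0 -> 10000
Step 4: G0=NOT G0=NOT 1=0 G1=G4|G0=0|1=1 G2=G1&G2=0&0=0 G3=(0+1>=2)=0 G4=G2&G0=0&1=0 -> 01000
Step 5: G0=NOT G0=NOT 0=1 G1=G4|G0=0|0=0 G2=G1&G2=1&0=0 G3=(0+0>=2)=0 G4=G2&G0=0&0=0 -> 10000

10000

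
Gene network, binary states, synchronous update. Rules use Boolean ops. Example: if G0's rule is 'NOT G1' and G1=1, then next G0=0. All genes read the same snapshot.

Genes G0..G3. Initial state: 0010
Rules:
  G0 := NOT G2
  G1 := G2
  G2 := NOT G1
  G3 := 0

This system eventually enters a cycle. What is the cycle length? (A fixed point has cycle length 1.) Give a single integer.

Answer: 4

Derivation:
Step 0: 0010
Step 1: G0=NOT G2=NOT 1=0 G1=G2=1 G2=NOT G1=NOT 0=1 G3=0(const) -> 0110
Step 2: G0=NOT G2=NOT 1=0 G1=G2=1 G2=NOT G1=NOT 1=0 G3=0(const) -> 0100
Step 3: G0=NOT G2=NOT 0=1 G1=G2=0 G2=NOT G1=NOT 1=0 G3=0(const) -> 1000
Step 4: G0=NOT G2=NOT 0=1 G1=G2=0 G2=NOT G1=NOT 0=1 G3=0(const) -> 1010
Step 5: G0=NOT G2=NOT 1=0 G1=G2=1 G2=NOT G1=NOT 0=1 G3=0(const) -> 0110
State from step 5 equals state from step 1 -> cycle length 4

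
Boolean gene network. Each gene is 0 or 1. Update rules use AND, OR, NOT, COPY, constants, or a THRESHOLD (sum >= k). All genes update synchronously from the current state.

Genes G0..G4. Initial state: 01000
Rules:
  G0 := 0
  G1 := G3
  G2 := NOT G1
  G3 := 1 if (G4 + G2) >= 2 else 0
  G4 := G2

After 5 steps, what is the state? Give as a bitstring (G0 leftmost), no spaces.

Step 1: G0=0(const) G1=G3=0 G2=NOT G1=NOT 1=0 G3=(0+0>=2)=0 G4=G2=0 -> 00000
Step 2: G0=0(const) G1=G3=0 G2=NOT G1=NOT 0=1 G3=(0+0>=2)=0 G4=G2=0 -> 00100
Step 3: G0=0(const) G1=G3=0 G2=NOT G1=NOT 0=1 G3=(0+1>=2)=0 G4=G2=1 -> 00101
Step 4: G0=0(const) G1=G3=0 G2=NOT G1=NOT 0=1 G3=(1+1>=2)=1 G4=G2=1 -> 00111
Step 5: G0=0(const) G1=G3=1 G2=NOT G1=NOT 0=1 G3=(1+1>=2)=1 G4=G2=1 -> 01111

01111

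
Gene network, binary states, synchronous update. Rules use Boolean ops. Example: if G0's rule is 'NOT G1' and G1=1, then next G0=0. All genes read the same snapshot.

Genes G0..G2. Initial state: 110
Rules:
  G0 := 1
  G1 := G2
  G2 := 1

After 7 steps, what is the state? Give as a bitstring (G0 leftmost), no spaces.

Step 1: G0=1(const) G1=G2=0 G2=1(const) -> 101
Step 2: G0=1(const) G1=G2=1 G2=1(const) -> 111
Step 3: G0=1(const) G1=G2=1 G2=1(const) -> 111
Step 4: G0=1(const) G1=G2=1 G2=1(const) -> 111
Step 5: G0=1(const) G1=G2=1 G2=1(const) -> 111
Step 6: G0=1(const) G1=G2=1 G2=1(const) -> 111
Step 7: G0=1(const) G1=G2=1 G2=1(const) -> 111

111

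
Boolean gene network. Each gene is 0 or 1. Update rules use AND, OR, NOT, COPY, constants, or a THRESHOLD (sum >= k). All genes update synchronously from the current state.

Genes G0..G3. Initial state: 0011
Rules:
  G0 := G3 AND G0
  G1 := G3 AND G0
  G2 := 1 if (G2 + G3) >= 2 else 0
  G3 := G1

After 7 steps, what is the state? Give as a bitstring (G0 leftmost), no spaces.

Step 1: G0=G3&G0=1&0=0 G1=G3&G0=1&0=0 G2=(1+1>=2)=1 G3=G1=0 -> 0010
Step 2: G0=G3&G0=0&0=0 G1=G3&G0=0&0=0 G2=(1+0>=2)=0 G3=G1=0 -> 0000
Step 3: G0=G3&G0=0&0=0 G1=G3&G0=0&0=0 G2=(0+0>=2)=0 G3=G1=0 -> 0000
Step 4: G0=G3&G0=0&0=0 G1=G3&G0=0&0=0 G2=(0+0>=2)=0 G3=G1=0 -> 0000
Step 5: G0=G3&G0=0&0=0 G1=G3&G0=0&0=0 G2=(0+0>=2)=0 G3=G1=0 -> 0000
Step 6: G0=G3&G0=0&0=0 G1=G3&G0=0&0=0 G2=(0+0>=2)=0 G3=G1=0 -> 0000
Step 7: G0=G3&G0=0&0=0 G1=G3&G0=0&0=0 G2=(0+0>=2)=0 G3=G1=0 -> 0000

0000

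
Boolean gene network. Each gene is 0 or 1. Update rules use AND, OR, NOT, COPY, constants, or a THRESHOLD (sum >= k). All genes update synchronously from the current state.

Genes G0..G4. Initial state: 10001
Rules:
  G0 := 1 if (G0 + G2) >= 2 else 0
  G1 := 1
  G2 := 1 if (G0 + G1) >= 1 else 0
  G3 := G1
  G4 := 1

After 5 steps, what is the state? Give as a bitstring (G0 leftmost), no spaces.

Step 1: G0=(1+0>=2)=0 G1=1(const) G2=(1+0>=1)=1 G3=G1=0 G4=1(const) -> 01101
Step 2: G0=(0+1>=2)=0 G1=1(const) G2=(0+1>=1)=1 G3=G1=1 G4=1(const) -> 01111
Step 3: G0=(0+1>=2)=0 G1=1(const) G2=(0+1>=1)=1 G3=G1=1 G4=1(const) -> 01111
Step 4: G0=(0+1>=2)=0 G1=1(const) G2=(0+1>=1)=1 G3=G1=1 G4=1(const) -> 01111
Step 5: G0=(0+1>=2)=0 G1=1(const) G2=(0+1>=1)=1 G3=G1=1 G4=1(const) -> 01111

01111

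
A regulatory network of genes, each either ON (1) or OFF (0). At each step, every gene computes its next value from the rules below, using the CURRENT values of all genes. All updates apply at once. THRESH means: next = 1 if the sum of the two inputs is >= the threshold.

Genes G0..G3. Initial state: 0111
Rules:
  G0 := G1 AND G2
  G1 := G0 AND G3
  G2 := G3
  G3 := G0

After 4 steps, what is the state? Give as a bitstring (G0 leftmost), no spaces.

Step 1: G0=G1&G2=1&1=1 G1=G0&G3=0&1=0 G2=G3=1 G3=G0=0 -> 1010
Step 2: G0=G1&G2=0&1=0 G1=G0&G3=1&0=0 G2=G3=0 G3=G0=1 -> 0001
Step 3: G0=G1&G2=0&0=0 G1=G0&G3=0&1=0 G2=G3=1 G3=G0=0 -> 0010
Step 4: G0=G1&G2=0&1=0 G1=G0&G3=0&0=0 G2=G3=0 G3=G0=0 -> 0000

0000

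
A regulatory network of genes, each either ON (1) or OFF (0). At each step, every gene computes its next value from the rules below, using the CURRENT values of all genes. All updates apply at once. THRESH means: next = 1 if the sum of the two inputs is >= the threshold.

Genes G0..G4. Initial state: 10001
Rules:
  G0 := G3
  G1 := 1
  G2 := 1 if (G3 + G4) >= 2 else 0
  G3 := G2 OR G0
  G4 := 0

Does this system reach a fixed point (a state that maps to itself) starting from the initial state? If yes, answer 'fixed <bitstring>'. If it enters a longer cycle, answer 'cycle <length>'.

Answer: cycle 2

Derivation:
Step 0: 10001
Step 1: G0=G3=0 G1=1(const) G2=(0+1>=2)=0 G3=G2|G0=0|1=1 G4=0(const) -> 01010
Step 2: G0=G3=1 G1=1(const) G2=(1+0>=2)=0 G3=G2|G0=0|0=0 G4=0(const) -> 11000
Step 3: G0=G3=0 G1=1(const) G2=(0+0>=2)=0 G3=G2|G0=0|1=1 G4=0(const) -> 01010
Cycle of length 2 starting at step 1 -> no fixed point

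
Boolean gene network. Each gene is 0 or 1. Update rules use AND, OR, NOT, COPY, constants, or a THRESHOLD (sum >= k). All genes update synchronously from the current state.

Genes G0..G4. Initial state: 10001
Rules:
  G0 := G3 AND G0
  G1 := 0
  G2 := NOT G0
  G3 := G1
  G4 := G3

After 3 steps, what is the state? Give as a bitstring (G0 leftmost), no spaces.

Step 1: G0=G3&G0=0&1=0 G1=0(const) G2=NOT G0=NOT 1=0 G3=G1=0 G4=G3=0 -> 00000
Step 2: G0=G3&G0=0&0=0 G1=0(const) G2=NOT G0=NOT 0=1 G3=G1=0 G4=G3=0 -> 00100
Step 3: G0=G3&G0=0&0=0 G1=0(const) G2=NOT G0=NOT 0=1 G3=G1=0 G4=G3=0 -> 00100

00100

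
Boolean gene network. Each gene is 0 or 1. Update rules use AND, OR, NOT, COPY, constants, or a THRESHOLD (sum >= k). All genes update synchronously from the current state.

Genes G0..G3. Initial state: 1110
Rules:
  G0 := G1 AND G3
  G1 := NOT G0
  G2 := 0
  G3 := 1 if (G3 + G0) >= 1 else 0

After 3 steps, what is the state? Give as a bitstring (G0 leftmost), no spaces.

Step 1: G0=G1&G3=1&0=0 G1=NOT G0=NOT 1=0 G2=0(const) G3=(0+1>=1)=1 -> 0001
Step 2: G0=G1&G3=0&1=0 G1=NOT G0=NOT 0=1 G2=0(const) G3=(1+0>=1)=1 -> 0101
Step 3: G0=G1&G3=1&1=1 G1=NOT G0=NOT 0=1 G2=0(const) G3=(1+0>=1)=1 -> 1101

1101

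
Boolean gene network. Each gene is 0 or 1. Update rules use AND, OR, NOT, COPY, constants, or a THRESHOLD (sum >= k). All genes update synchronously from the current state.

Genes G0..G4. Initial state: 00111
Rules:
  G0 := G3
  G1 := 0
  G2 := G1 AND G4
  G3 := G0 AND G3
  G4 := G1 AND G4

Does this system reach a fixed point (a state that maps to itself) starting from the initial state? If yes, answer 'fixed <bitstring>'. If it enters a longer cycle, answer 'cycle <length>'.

Answer: fixed 00000

Derivation:
Step 0: 00111
Step 1: G0=G3=1 G1=0(const) G2=G1&G4=0&1=0 G3=G0&G3=0&1=0 G4=G1&G4=0&1=0 -> 10000
Step 2: G0=G3=0 G1=0(const) G2=G1&G4=0&0=0 G3=G0&G3=1&0=0 G4=G1&G4=0&0=0 -> 00000
Step 3: G0=G3=0 G1=0(const) G2=G1&G4=0&0=0 G3=G0&G3=0&0=0 G4=G1&G4=0&0=0 -> 00000
Fixed point reached at step 2: 00000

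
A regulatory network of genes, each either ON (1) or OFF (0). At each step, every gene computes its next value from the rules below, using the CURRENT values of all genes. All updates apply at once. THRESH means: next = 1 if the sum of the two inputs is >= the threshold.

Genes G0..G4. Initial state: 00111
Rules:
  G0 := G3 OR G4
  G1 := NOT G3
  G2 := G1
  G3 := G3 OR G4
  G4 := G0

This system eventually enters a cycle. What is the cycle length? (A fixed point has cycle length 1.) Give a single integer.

Step 0: 00111
Step 1: G0=G3|G4=1|1=1 G1=NOT G3=NOT 1=0 G2=G1=0 G3=G3|G4=1|1=1 G4=G0=0 -> 10010
Step 2: G0=G3|G4=1|0=1 G1=NOT G3=NOT 1=0 G2=G1=0 G3=G3|G4=1|0=1 G4=G0=1 -> 10011
Step 3: G0=G3|G4=1|1=1 G1=NOT G3=NOT 1=0 G2=G1=0 G3=G3|G4=1|1=1 G4=G0=1 -> 10011
State from step 3 equals state from step 2 -> cycle length 1

Answer: 1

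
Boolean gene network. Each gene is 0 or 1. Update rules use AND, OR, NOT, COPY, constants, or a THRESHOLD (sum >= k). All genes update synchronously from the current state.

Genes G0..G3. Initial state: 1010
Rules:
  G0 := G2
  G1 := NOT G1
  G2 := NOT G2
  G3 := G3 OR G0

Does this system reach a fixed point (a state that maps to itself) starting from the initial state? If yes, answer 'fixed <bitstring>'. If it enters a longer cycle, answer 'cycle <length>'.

Step 0: 1010
Step 1: G0=G2=1 G1=NOT G1=NOT 0=1 G2=NOT G2=NOT 1=0 G3=G3|G0=0|1=1 -> 1101
Step 2: G0=G2=0 G1=NOT G1=NOT 1=0 G2=NOT G2=NOT 0=1 G3=G3|G0=1|1=1 -> 0011
Step 3: G0=G2=1 G1=NOT G1=NOT 0=1 G2=NOT G2=NOT 1=0 G3=G3|G0=1|0=1 -> 1101
Cycle of length 2 starting at step 1 -> no fixed point

Answer: cycle 2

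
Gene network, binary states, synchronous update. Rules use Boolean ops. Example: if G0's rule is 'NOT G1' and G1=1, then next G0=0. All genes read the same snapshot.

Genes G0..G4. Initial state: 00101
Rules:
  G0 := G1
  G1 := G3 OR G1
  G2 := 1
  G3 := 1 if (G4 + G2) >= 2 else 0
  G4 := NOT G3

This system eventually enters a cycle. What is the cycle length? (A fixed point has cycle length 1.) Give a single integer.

Step 0: 00101
Step 1: G0=G1=0 G1=G3|G1=0|0=0 G2=1(const) G3=(1+1>=2)=1 G4=NOT G3=NOT 0=1 -> 00111
Step 2: G0=G1=0 G1=G3|G1=1|0=1 G2=1(const) G3=(1+1>=2)=1 G4=NOT G3=NOT 1=0 -> 01110
Step 3: G0=G1=1 G1=G3|G1=1|1=1 G2=1(const) G3=(0+1>=2)=0 G4=NOT G3=NOT 1=0 -> 11100
Step 4: G0=G1=1 G1=G3|G1=0|1=1 G2=1(const) G3=(0+1>=2)=0 G4=NOT G3=NOT 0=1 -> 11101
Step 5: G0=G1=1 G1=G3|G1=0|1=1 G2=1(const) G3=(1+1>=2)=1 G4=NOT G3=NOT 0=1 -> 11111
Step 6: G0=G1=1 G1=G3|G1=1|1=1 G2=1(const) G3=(1+1>=2)=1 G4=NOT G3=NOT 1=0 -> 11110
Step 7: G0=G1=1 G1=G3|G1=1|1=1 G2=1(const) G3=(0+1>=2)=0 G4=NOT G3=NOT 1=0 -> 11100
State from step 7 equals state from step 3 -> cycle length 4

Answer: 4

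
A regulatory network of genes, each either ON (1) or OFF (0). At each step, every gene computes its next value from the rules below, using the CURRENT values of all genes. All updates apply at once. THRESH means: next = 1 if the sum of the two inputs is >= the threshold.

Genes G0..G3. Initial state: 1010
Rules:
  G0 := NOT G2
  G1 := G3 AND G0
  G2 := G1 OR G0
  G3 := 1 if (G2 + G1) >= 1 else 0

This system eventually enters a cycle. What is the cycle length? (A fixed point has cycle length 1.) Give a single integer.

Step 0: 1010
Step 1: G0=NOT G2=NOT 1=0 G1=G3&G0=0&1=0 G2=G1|G0=0|1=1 G3=(1+0>=1)=1 -> 0011
Step 2: G0=NOT G2=NOT 1=0 G1=G3&G0=1&0=0 G2=G1|G0=0|0=0 G3=(1+0>=1)=1 -> 0001
Step 3: G0=NOT G2=NOT 0=1 G1=G3&G0=1&0=0 G2=G1|G0=0|0=0 G3=(0+0>=1)=0 -> 1000
Step 4: G0=NOT G2=NOT 0=1 G1=G3&G0=0&1=0 G2=G1|G0=0|1=1 G3=(0+0>=1)=0 -> 1010
State from step 4 equals state from step 0 -> cycle length 4

Answer: 4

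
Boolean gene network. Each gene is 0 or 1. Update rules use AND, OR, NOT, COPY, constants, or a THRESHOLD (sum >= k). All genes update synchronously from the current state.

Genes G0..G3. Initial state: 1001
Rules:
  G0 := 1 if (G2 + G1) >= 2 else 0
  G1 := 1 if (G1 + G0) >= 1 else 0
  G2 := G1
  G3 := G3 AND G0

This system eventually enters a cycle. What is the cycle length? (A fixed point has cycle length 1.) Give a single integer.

Answer: 1

Derivation:
Step 0: 1001
Step 1: G0=(0+0>=2)=0 G1=(0+1>=1)=1 G2=G1=0 G3=G3&G0=1&1=1 -> 0101
Step 2: G0=(0+1>=2)=0 G1=(1+0>=1)=1 G2=G1=1 G3=G3&G0=1&0=0 -> 0110
Step 3: G0=(1+1>=2)=1 G1=(1+0>=1)=1 G2=G1=1 G3=G3&G0=0&0=0 -> 1110
Step 4: G0=(1+1>=2)=1 G1=(1+1>=1)=1 G2=G1=1 G3=G3&G0=0&1=0 -> 1110
State from step 4 equals state from step 3 -> cycle length 1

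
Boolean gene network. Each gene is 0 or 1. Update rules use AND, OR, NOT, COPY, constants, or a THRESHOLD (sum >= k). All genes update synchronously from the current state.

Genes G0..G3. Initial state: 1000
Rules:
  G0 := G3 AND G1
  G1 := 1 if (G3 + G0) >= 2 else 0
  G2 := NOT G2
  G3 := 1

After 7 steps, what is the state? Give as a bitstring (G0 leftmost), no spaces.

Step 1: G0=G3&G1=0&0=0 G1=(0+1>=2)=0 G2=NOT G2=NOT 0=1 G3=1(const) -> 0011
Step 2: G0=G3&G1=1&0=0 G1=(1+0>=2)=0 G2=NOT G2=NOT 1=0 G3=1(const) -> 0001
Step 3: G0=G3&G1=1&0=0 G1=(1+0>=2)=0 G2=NOT G2=NOT 0=1 G3=1(const) -> 0011
Step 4: G0=G3&G1=1&0=0 G1=(1+0>=2)=0 G2=NOT G2=NOT 1=0 G3=1(const) -> 0001
Step 5: G0=G3&G1=1&0=0 G1=(1+0>=2)=0 G2=NOT G2=NOT 0=1 G3=1(const) -> 0011
Step 6: G0=G3&G1=1&0=0 G1=(1+0>=2)=0 G2=NOT G2=NOT 1=0 G3=1(const) -> 0001
Step 7: G0=G3&G1=1&0=0 G1=(1+0>=2)=0 G2=NOT G2=NOT 0=1 G3=1(const) -> 0011

0011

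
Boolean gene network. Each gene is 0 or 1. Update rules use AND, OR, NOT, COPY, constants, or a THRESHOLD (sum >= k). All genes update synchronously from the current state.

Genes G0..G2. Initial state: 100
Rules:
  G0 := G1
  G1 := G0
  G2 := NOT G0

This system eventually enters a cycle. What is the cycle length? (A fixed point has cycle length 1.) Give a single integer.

Step 0: 100
Step 1: G0=G1=0 G1=G0=1 G2=NOT G0=NOT 1=0 -> 010
Step 2: G0=G1=1 G1=G0=0 G2=NOT G0=NOT 0=1 -> 101
Step 3: G0=G1=0 G1=G0=1 G2=NOT G0=NOT 1=0 -> 010
State from step 3 equals state from step 1 -> cycle length 2

Answer: 2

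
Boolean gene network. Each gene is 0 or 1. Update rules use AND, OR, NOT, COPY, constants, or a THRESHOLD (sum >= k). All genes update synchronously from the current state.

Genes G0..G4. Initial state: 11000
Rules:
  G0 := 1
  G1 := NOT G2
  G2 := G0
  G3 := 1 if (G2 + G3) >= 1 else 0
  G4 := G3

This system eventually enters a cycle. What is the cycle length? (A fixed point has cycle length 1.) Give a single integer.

Step 0: 11000
Step 1: G0=1(const) G1=NOT G2=NOT 0=1 G2=G0=1 G3=(0+0>=1)=0 G4=G3=0 -> 11100
Step 2: G0=1(const) G1=NOT G2=NOT 1=0 G2=G0=1 G3=(1+0>=1)=1 G4=G3=0 -> 10110
Step 3: G0=1(const) G1=NOT G2=NOT 1=0 G2=G0=1 G3=(1+1>=1)=1 G4=G3=1 -> 10111
Step 4: G0=1(const) G1=NOT G2=NOT 1=0 G2=G0=1 G3=(1+1>=1)=1 G4=G3=1 -> 10111
State from step 4 equals state from step 3 -> cycle length 1

Answer: 1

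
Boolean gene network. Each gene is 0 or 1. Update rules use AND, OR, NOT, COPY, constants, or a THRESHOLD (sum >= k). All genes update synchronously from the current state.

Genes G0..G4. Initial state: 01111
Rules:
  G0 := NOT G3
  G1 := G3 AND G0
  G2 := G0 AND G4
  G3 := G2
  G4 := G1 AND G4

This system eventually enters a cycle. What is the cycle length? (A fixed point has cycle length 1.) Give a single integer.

Answer: 1

Derivation:
Step 0: 01111
Step 1: G0=NOT G3=NOT 1=0 G1=G3&G0=1&0=0 G2=G0&G4=0&1=0 G3=G2=1 G4=G1&G4=1&1=1 -> 00011
Step 2: G0=NOT G3=NOT 1=0 G1=G3&G0=1&0=0 G2=G0&G4=0&1=0 G3=G2=0 G4=G1&G4=0&1=0 -> 00000
Step 3: G0=NOT G3=NOT 0=1 G1=G3&G0=0&0=0 G2=G0&G4=0&0=0 G3=G2=0 G4=G1&G4=0&0=0 -> 10000
Step 4: G0=NOT G3=NOT 0=1 G1=G3&G0=0&1=0 G2=G0&G4=1&0=0 G3=G2=0 G4=G1&G4=0&0=0 -> 10000
State from step 4 equals state from step 3 -> cycle length 1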